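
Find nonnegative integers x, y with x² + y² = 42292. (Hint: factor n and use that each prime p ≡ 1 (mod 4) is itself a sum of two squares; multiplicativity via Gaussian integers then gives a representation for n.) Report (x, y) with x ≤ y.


Step 1: Factor n = 42292 = 2^2 · 97 · 109.
Step 2: Check the mod-4 condition on each prime factor: 2 = 2 (special); 97 ≡ 1 (mod 4), exponent 1; 109 ≡ 1 (mod 4), exponent 1.
All primes ≡ 3 (mod 4) appear to even exponent (or don't appear), so by the two-squares theorem n IS expressible as a sum of two squares.
Step 3: Build a representation. Group n = k² · m with k = 2 and m = 97 · 109 = 10573 (a product of primes ≡ 1 (mod 4)); a representation of m scales to one of n via (k·x)² + (k·y)² = k²(x² + y²). Each prime p ≡ 1 (mod 4) is itself a sum of two squares; find a² by testing p − a² for a perfect square:
  97: 97 − 1² = 96, 97 − 2² = 93, 97 − 3² = 88, 97 − 4² = 81 = 9² ⇒ 97 = 4² + 9².
  109: 109 − 1² = 108, 109 − 2² = 105, 109 − 3² = 100 = 10² ⇒ 109 = 3² + 10².
  Combine using the Brahmagupta–Fibonacci identity (a² + b²)(c² + d²) = (ac − bd)² + (ad + bc)² = (ac + bd)² + (ad − bc)²:
  97 · 109 = 10573: from (4² + 9²)(3² + 10²), take (4·3 − 9·10, 4·10 + 9·3) = (12 − 90, 40 + 27) = (-78, 67); dropping signs (only squares matter) gives (78, 67); check 78² + 67² = 6084 + 4489 = 10573 ✓.
  Scale by k = 2: (2·78, 2·67) = (156, 134).
Step 4: Order so x ≤ y and verify: 134² + 156² = 17956 + 24336 = 42292 = n. ✓

n = 42292 = 134² + 156² (one valid representation with x ≤ y).


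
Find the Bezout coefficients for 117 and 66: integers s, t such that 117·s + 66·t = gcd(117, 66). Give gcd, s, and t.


Euclidean algorithm on (117, 66) — divide until remainder is 0:
  117 = 1 · 66 + 51
  66 = 1 · 51 + 15
  51 = 3 · 15 + 6
  15 = 2 · 6 + 3
  6 = 2 · 3 + 0
gcd(117, 66) = 3.
Track Bezout coefficients alongside the remainders: start with r₀ = 117 = a·1 + b·0 (s = 1, t = 0) and r₁ = 66 = a·0 + b·1 (s = 0, t = 1); each new remainder r_{k+1} = r_{k-1} − q_k·r_k inherits s_{k+1} = s_{k-1} − q_k·s_k, t_{k+1} = t_{k-1} − q_k·t_k, so r_k = a·s_k + b·t_k at every step:
  q = 1: r = 51, s = 1 − 1·0 = 1, t = 0 − 1·1 = -1  (check: 117·1 + 66·(-1) = 51)
  q = 1: r = 15, s = 0 − 1·1 = -1, t = 1 − 1·(-1) = 2  (check: 117·(-1) + 66·2 = 15)
  q = 3: r = 6, s = 1 − 3·(-1) = 4, t = -1 − 3·2 = -7  (check: 117·4 + 66·(-7) = 6)
  q = 2: r = 3, s = -1 − 2·4 = -9, t = 2 − 2·(-7) = 16  (check: 117·(-9) + 66·16 = 3)
The row with r = 3 (the gcd) gives the Bezout coefficients s = -9, t = 16.
Result: 117 · (-9) + 66 · (16) = 3.

gcd(117, 66) = 3; s = -9, t = 16 (check: 117·(-9) + 66·16 = 3).


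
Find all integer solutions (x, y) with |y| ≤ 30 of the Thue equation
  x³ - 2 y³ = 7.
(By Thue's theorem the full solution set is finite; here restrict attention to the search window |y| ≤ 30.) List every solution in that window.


The equation is x³ - 2y³ = 7. For fixed y, x³ = 2·y³ + 7, so a solution requires the RHS to be a perfect cube.
Strategy: iterate y from -30 to 30, compute RHS = 2·y³ + 7, and check whether it is a (positive or negative) perfect cube.
Check small values of y:
  y = 0: RHS = 7 is not a perfect cube.
  y = 1: RHS = 9 is not a perfect cube.
  y = -1: RHS = 5 is not a perfect cube.
  y = 2: RHS = 23 is not a perfect cube.
  y = -2: RHS = -9 is not a perfect cube.
  y = 3: RHS = 61 is not a perfect cube.
  y = -3: RHS = -47 is not a perfect cube.
Continuing the search up to |y| = 30 finds no solutions either.
No (x, y) in the scanned range satisfies the equation.

No integer solutions with |y| ≤ 30.


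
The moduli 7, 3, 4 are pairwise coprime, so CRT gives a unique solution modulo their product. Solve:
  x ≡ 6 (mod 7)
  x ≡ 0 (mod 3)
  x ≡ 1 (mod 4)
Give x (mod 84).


Moduli 7, 3, 4 are pairwise coprime; by CRT there is a unique solution modulo M = 7 · 3 · 4 = 84.
Solve pairwise, accumulating the modulus:
  Start with x ≡ 6 (mod 7).
  Combine with x ≡ 0 (mod 3): since gcd(7, 3) = 1, we get a unique residue mod 21.
    Write x = 6 + 7·t and substitute into x ≡ 0 (mod 3): 7·t ≡ 0 − 6 = -6 (mod 3).
    Reduce coefficients mod 3: 1·t ≡ 0 (mod 3).
    So t ≡ 0 (mod 3).
    Then x = 6 + 7·0 = 6, valid modulo lcm(7, 3) = 21: x ≡ 6 (mod 21).
  Combine with x ≡ 1 (mod 4): since gcd(21, 4) = 1, we get a unique residue mod 84.
    Write x = 6 + 21·t and substitute into x ≡ 1 (mod 4): 21·t ≡ 1 − 6 = -5 (mod 4).
    Reduce coefficients mod 4: 1·t ≡ 3 (mod 4).
    So t ≡ 3 (mod 4).
    Then x = 6 + 21·3 = 69, valid modulo lcm(21, 4) = 84: x ≡ 69 (mod 84).
Verify: 69 mod 7 = 6 ✓, 69 mod 3 = 0 ✓, 69 mod 4 = 1 ✓.

x ≡ 69 (mod 84).


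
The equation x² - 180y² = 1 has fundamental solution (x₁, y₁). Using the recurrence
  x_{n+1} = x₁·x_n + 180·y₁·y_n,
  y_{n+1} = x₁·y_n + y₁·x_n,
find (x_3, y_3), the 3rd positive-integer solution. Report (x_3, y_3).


Step 1: Find the fundamental solution (x₁, y₁) of x² - 180y² = 1.
  Expand √180 as a continued fraction. a₀ = ⌊√180⌋ = 13; iterate m_{k+1} = d_k·a_k − m_k, d_{k+1} = (180 − m_{k+1}²)/d_k, a_{k+1} = ⌊(a₀ + m_{k+1})/d_{k+1}⌋ (starting m₀ = 0, d₀ = 1), with convergents p_k = a_k·p_{k-1} + p_{k-2}, q_k = a_k·q_{k-1} + q_{k-2} (p₋₁ = 1, q₋₁ = 0):
  k = 0: a₀ = 13; p₀/q₀ = 13/1; p₀² − 180·q₀² = 169 − 180 = -11.
  k = 1: m = 13, d = 11, a = ⌊(13 + 13)/11⌋ = 2; p/q = (2·13 + 1)/(2·1 + 0) = 27/2; p² − 180·q² = 729 − 720 = 9.
  k = 2: m = 9, d = 9, a = ⌊(13 + 9)/9⌋ = 2; p/q = (2·27 + 13)/(2·2 + 1) = 67/5; p² − 180·q² = 4489 − 4500 = -11.
  k = 3: m = 9, d = 11, a = ⌊(13 + 9)/11⌋ = 2; p/q = (2·67 + 27)/(2·5 + 2) = 161/12; p² − 180·q² = 25921 − 25920 = 1.
  The first convergent with p² − 180·q² = 1 gives the fundamental solution (x₁, y₁) = (161, 12).
Step 2: Apply the recurrence (x_{n+1}, y_{n+1}) = (x₁x_n + 180y₁y_n, x₁y_n + y₁x_n) repeatedly.
  From (x_1, y_1) = (161, 12): x_2 = 161·161 + 180·12·12 = 51841; y_2 = 161·12 + 12·161 = 3864.
  From (x_2, y_2) = (51841, 3864): x_3 = 161·51841 + 180·12·3864 = 16692641; y_3 = 161·3864 + 12·51841 = 1244196.
Step 3: Verify x_3² - 180·y_3² = 278644263554881 - 278644263554880 = 1 (should be 1). ✓

(x_1, y_1) = (161, 12); (x_3, y_3) = (16692641, 1244196).


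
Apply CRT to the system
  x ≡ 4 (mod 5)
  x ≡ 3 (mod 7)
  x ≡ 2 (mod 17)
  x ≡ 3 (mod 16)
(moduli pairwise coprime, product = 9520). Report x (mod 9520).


Product of moduli M = 5 · 7 · 17 · 16 = 9520.
Merge one congruence at a time:
  Start: x ≡ 4 (mod 5).
  Combine with x ≡ 3 (mod 7); new modulus lcm = 35.
    Write x = 4 + 5·t and substitute into x ≡ 3 (mod 7): 5·t ≡ 3 − 4 = -1 (mod 7).
    Reduce coefficients mod 7: 5·t ≡ 6 (mod 7).
    The inverse of 5 mod 7 is 3 (since 5·3 = 15 = 2·7 + 1), so t ≡ 3·6 = 18 ≡ 4 (mod 7).
    Then x = 4 + 5·4 = 24, valid modulo lcm(5, 7) = 35: x ≡ 24 (mod 35).
  Combine with x ≡ 2 (mod 17); new modulus lcm = 595.
    Write x = 24 + 35·t and substitute into x ≡ 2 (mod 17): 35·t ≡ 2 − 24 = -22 (mod 17).
    Reduce coefficients mod 17: 1·t ≡ 12 (mod 17).
    So t ≡ 12 (mod 17).
    Then x = 24 + 35·12 = 444, valid modulo lcm(35, 17) = 595: x ≡ 444 (mod 595).
  Combine with x ≡ 3 (mod 16); new modulus lcm = 9520.
    Write x = 444 + 595·t and substitute into x ≡ 3 (mod 16): 595·t ≡ 3 − 444 = -441 (mod 16).
    Reduce coefficients mod 16: 3·t ≡ 7 (mod 16).
    The inverse of 3 mod 16 is 11 (since 3·11 = 33 = 2·16 + 1), so t ≡ 11·7 = 77 ≡ 13 (mod 16).
    Then x = 444 + 595·13 = 8179, valid modulo lcm(595, 16) = 9520: x ≡ 8179 (mod 9520).
Verify against each original: 8179 mod 5 = 4, 8179 mod 7 = 3, 8179 mod 17 = 2, 8179 mod 16 = 3.

x ≡ 8179 (mod 9520).


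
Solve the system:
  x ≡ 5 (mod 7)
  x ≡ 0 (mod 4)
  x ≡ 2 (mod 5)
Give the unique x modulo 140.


Moduli 7, 4, 5 are pairwise coprime; by CRT there is a unique solution modulo M = 7 · 4 · 5 = 140.
Solve pairwise, accumulating the modulus:
  Start with x ≡ 5 (mod 7).
  Combine with x ≡ 0 (mod 4): since gcd(7, 4) = 1, we get a unique residue mod 28.
    Write x = 5 + 7·t and substitute into x ≡ 0 (mod 4): 7·t ≡ 0 − 5 = -5 (mod 4).
    Reduce coefficients mod 4: 3·t ≡ 3 (mod 4).
    The inverse of 3 mod 4 is 3 (since 3·3 = 9 = 2·4 + 1), so t ≡ 3·3 = 9 ≡ 1 (mod 4).
    Then x = 5 + 7·1 = 12, valid modulo lcm(7, 4) = 28: x ≡ 12 (mod 28).
  Combine with x ≡ 2 (mod 5): since gcd(28, 5) = 1, we get a unique residue mod 140.
    Write x = 12 + 28·t and substitute into x ≡ 2 (mod 5): 28·t ≡ 2 − 12 = -10 (mod 5).
    Reduce coefficients mod 5: 3·t ≡ 0 (mod 5).
    The inverse of 3 mod 5 is 2 (since 3·2 = 6 = 1·5 + 1), so t ≡ 2·0 = 0 ≡ 0 (mod 5).
    Then x = 12 + 28·0 = 12, valid modulo lcm(28, 5) = 140: x ≡ 12 (mod 140).
Verify: 12 mod 7 = 5 ✓, 12 mod 4 = 0 ✓, 12 mod 5 = 2 ✓.

x ≡ 12 (mod 140).


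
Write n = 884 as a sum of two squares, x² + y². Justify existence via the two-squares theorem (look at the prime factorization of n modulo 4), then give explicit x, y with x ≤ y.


Step 1: Factor n = 884 = 2^2 · 13 · 17.
Step 2: Check the mod-4 condition on each prime factor: 2 = 2 (special); 13 ≡ 1 (mod 4), exponent 1; 17 ≡ 1 (mod 4), exponent 1.
All primes ≡ 3 (mod 4) appear to even exponent (or don't appear), so by the two-squares theorem n IS expressible as a sum of two squares.
Step 3: Build a representation. Group n = k² · m with k = 2 and m = 13 · 17 = 221 (a product of primes ≡ 1 (mod 4)); a representation of m scales to one of n via (k·x)² + (k·y)² = k²(x² + y²). Each prime p ≡ 1 (mod 4) is itself a sum of two squares; find a² by testing p − a² for a perfect square:
  13: 13 − 1² = 12, 13 − 2² = 9 = 3² ⇒ 13 = 2² + 3².
  17: 17 − 1² = 16 = 4² ⇒ 17 = 1² + 4².
  Combine using the Brahmagupta–Fibonacci identity (a² + b²)(c² + d²) = (ac − bd)² + (ad + bc)² = (ac + bd)² + (ad − bc)²:
  13 · 17 = 221: from (2² + 3²)(1² + 4²), take (2·1 − 3·4, 2·4 + 3·1) = (2 − 12, 8 + 3) = (-10, 11); dropping signs (only squares matter) gives (10, 11); check 10² + 11² = 100 + 121 = 221 ✓.
  Scale by k = 2: (2·10, 2·11) = (20, 22).
Step 4: Order so x ≤ y and verify: 20² + 22² = 400 + 484 = 884 = n. ✓

n = 884 = 20² + 22² (one valid representation with x ≤ y).


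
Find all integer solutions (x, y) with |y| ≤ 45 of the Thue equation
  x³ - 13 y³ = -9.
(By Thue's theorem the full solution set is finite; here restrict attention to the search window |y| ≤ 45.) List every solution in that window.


The equation is x³ - 13y³ = -9. For fixed y, x³ = 13·y³ − 9, so a solution requires the RHS to be a perfect cube.
Strategy: iterate y from -45 to 45, compute RHS = 13·y³ − 9, and check whether it is a (positive or negative) perfect cube.
Check small values of y:
  y = 0: RHS = -9 is not a perfect cube.
  y = 1: RHS = 4 is not a perfect cube.
  y = -1: RHS = -22 is not a perfect cube.
  y = 2: RHS = 95 is not a perfect cube.
  y = -2: RHS = -113 is not a perfect cube.
  y = 3: RHS = 342 is not a perfect cube.
  y = -3: RHS = -360 is not a perfect cube.
Continuing the search up to |y| = 45 finds no solutions either.
No (x, y) in the scanned range satisfies the equation.

No integer solutions with |y| ≤ 45.


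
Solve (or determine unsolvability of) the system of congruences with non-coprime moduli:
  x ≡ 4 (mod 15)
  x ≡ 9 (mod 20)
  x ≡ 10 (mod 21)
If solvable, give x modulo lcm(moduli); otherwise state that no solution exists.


Moduli 15, 20, 21 are not pairwise coprime, so CRT works modulo lcm(m_i) when all pairwise compatibility conditions hold.
Pairwise compatibility: gcd(m_i, m_j) must divide a_i - a_j for every pair.
Merge one congruence at a time:
  Start: x ≡ 4 (mod 15).
  Combine with x ≡ 9 (mod 20): gcd(15, 20) = 5; 9 - 4 = 5, which IS divisible by 5, so compatible.
    Write x = 4 + 15·t and substitute into x ≡ 9 (mod 20): 15·t ≡ 9 − 4 = 5 (mod 20).
    Divide the congruence (and modulus) by g = 5: 3·t ≡ 1 (mod 4).
    The inverse of 3 mod 4 is 3 (since 3·3 = 9 = 2·4 + 1), so t ≡ 3·1 = 3 ≡ 3 (mod 4).
    Then x = 4 + 15·3 = 49, valid modulo lcm(15, 20) = 60: x ≡ 49 (mod 60).
  Combine with x ≡ 10 (mod 21): gcd(60, 21) = 3; 10 - 49 = -39, which IS divisible by 3, so compatible.
    Write x = 49 + 60·t and substitute into x ≡ 10 (mod 21): 60·t ≡ 10 − 49 = -39 (mod 21).
    Divide the congruence (and modulus) by g = 3: 20·t ≡ -13 (mod 7).
    Reduce coefficients mod 7: 6·t ≡ 1 (mod 7).
    The inverse of 6 mod 7 is 6 (since 6·6 = 36 = 5·7 + 1), so t ≡ 6·1 = 6 ≡ 6 (mod 7).
    Then x = 49 + 60·6 = 409, valid modulo lcm(60, 21) = 420: x ≡ 409 (mod 420).
Verify: 409 mod 15 = 4, 409 mod 20 = 9, 409 mod 21 = 10.

x ≡ 409 (mod 420).


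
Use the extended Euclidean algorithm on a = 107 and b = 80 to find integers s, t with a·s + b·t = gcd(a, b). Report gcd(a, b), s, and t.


Euclidean algorithm on (107, 80) — divide until remainder is 0:
  107 = 1 · 80 + 27
  80 = 2 · 27 + 26
  27 = 1 · 26 + 1
  26 = 26 · 1 + 0
gcd(107, 80) = 1.
Track Bezout coefficients alongside the remainders: start with r₀ = 107 = a·1 + b·0 (s = 1, t = 0) and r₁ = 80 = a·0 + b·1 (s = 0, t = 1); each new remainder r_{k+1} = r_{k-1} − q_k·r_k inherits s_{k+1} = s_{k-1} − q_k·s_k, t_{k+1} = t_{k-1} − q_k·t_k, so r_k = a·s_k + b·t_k at every step:
  q = 1: r = 27, s = 1 − 1·0 = 1, t = 0 − 1·1 = -1  (check: 107·1 + 80·(-1) = 27)
  q = 2: r = 26, s = 0 − 2·1 = -2, t = 1 − 2·(-1) = 3  (check: 107·(-2) + 80·3 = 26)
  q = 1: r = 1, s = 1 − 1·(-2) = 3, t = -1 − 1·3 = -4  (check: 107·3 + 80·(-4) = 1)
The row with r = 1 (the gcd) gives the Bezout coefficients s = 3, t = -4.
Result: 107 · (3) + 80 · (-4) = 1.

gcd(107, 80) = 1; s = 3, t = -4 (check: 107·3 + 80·(-4) = 1).


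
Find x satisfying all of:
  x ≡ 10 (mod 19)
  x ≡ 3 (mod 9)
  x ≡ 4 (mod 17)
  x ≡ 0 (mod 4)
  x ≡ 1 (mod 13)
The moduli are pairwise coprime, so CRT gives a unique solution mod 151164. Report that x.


Product of moduli M = 19 · 9 · 17 · 4 · 13 = 151164.
Merge one congruence at a time:
  Start: x ≡ 10 (mod 19).
  Combine with x ≡ 3 (mod 9); new modulus lcm = 171.
    Write x = 10 + 19·t and substitute into x ≡ 3 (mod 9): 19·t ≡ 3 − 10 = -7 (mod 9).
    Reduce coefficients mod 9: 1·t ≡ 2 (mod 9).
    So t ≡ 2 (mod 9).
    Then x = 10 + 19·2 = 48, valid modulo lcm(19, 9) = 171: x ≡ 48 (mod 171).
  Combine with x ≡ 4 (mod 17); new modulus lcm = 2907.
    Write x = 48 + 171·t and substitute into x ≡ 4 (mod 17): 171·t ≡ 4 − 48 = -44 (mod 17).
    Reduce coefficients mod 17: 1·t ≡ 7 (mod 17).
    So t ≡ 7 (mod 17).
    Then x = 48 + 171·7 = 1245, valid modulo lcm(171, 17) = 2907: x ≡ 1245 (mod 2907).
  Combine with x ≡ 0 (mod 4); new modulus lcm = 11628.
    Write x = 1245 + 2907·t and substitute into x ≡ 0 (mod 4): 2907·t ≡ 0 − 1245 = -1245 (mod 4).
    Reduce coefficients mod 4: 3·t ≡ 3 (mod 4).
    The inverse of 3 mod 4 is 3 (since 3·3 = 9 = 2·4 + 1), so t ≡ 3·3 = 9 ≡ 1 (mod 4).
    Then x = 1245 + 2907·1 = 4152, valid modulo lcm(2907, 4) = 11628: x ≡ 4152 (mod 11628).
  Combine with x ≡ 1 (mod 13); new modulus lcm = 151164.
    Write x = 4152 + 11628·t and substitute into x ≡ 1 (mod 13): 11628·t ≡ 1 − 4152 = -4151 (mod 13).
    Reduce coefficients mod 13: 6·t ≡ 9 (mod 13).
    The inverse of 6 mod 13 is 11 (since 6·11 = 66 = 5·13 + 1), so t ≡ 11·9 = 99 ≡ 8 (mod 13).
    Then x = 4152 + 11628·8 = 97176, valid modulo lcm(11628, 13) = 151164: x ≡ 97176 (mod 151164).
Verify against each original: 97176 mod 19 = 10, 97176 mod 9 = 3, 97176 mod 17 = 4, 97176 mod 4 = 0, 97176 mod 13 = 1.

x ≡ 97176 (mod 151164).


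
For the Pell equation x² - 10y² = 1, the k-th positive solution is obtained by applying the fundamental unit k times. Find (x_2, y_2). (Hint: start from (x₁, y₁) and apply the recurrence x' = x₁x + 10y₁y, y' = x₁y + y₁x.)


Step 1: Find the fundamental solution (x₁, y₁) of x² - 10y² = 1.
  Expand √10 as a continued fraction. a₀ = ⌊√10⌋ = 3; iterate m_{k+1} = d_k·a_k − m_k, d_{k+1} = (10 − m_{k+1}²)/d_k, a_{k+1} = ⌊(a₀ + m_{k+1})/d_{k+1}⌋ (starting m₀ = 0, d₀ = 1), with convergents p_k = a_k·p_{k-1} + p_{k-2}, q_k = a_k·q_{k-1} + q_{k-2} (p₋₁ = 1, q₋₁ = 0):
  k = 0: a₀ = 3; p₀/q₀ = 3/1; p₀² − 10·q₀² = 9 − 10 = -1.
  k = 1: m = 3, d = 1, a = ⌊(3 + 3)/1⌋ = 6; p/q = (6·3 + 1)/(6·1 + 0) = 19/6; p² − 10·q² = 361 − 360 = 1.
  The first convergent with p² − 10·q² = 1 gives the fundamental solution (x₁, y₁) = (19, 6).
Step 2: Apply the recurrence (x_{n+1}, y_{n+1}) = (x₁x_n + 10y₁y_n, x₁y_n + y₁x_n) repeatedly.
  From (x_1, y_1) = (19, 6): x_2 = 19·19 + 10·6·6 = 721; y_2 = 19·6 + 6·19 = 228.
Step 3: Verify x_2² - 10·y_2² = 519841 - 519840 = 1 (should be 1). ✓

(x_1, y_1) = (19, 6); (x_2, y_2) = (721, 228).


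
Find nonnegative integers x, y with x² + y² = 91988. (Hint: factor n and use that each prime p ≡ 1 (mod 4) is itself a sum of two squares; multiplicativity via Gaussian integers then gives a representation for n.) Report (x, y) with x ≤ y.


Step 1: Factor n = 91988 = 2^2 · 13 · 29 · 61.
Step 2: Check the mod-4 condition on each prime factor: 2 = 2 (special); 13 ≡ 1 (mod 4), exponent 1; 29 ≡ 1 (mod 4), exponent 1; 61 ≡ 1 (mod 4), exponent 1.
All primes ≡ 3 (mod 4) appear to even exponent (or don't appear), so by the two-squares theorem n IS expressible as a sum of two squares.
Step 3: Build a representation. Group n = k² · m with k = 2 and m = 13 · 29 · 61 = 22997 (a product of primes ≡ 1 (mod 4)); a representation of m scales to one of n via (k·x)² + (k·y)² = k²(x² + y²). Each prime p ≡ 1 (mod 4) is itself a sum of two squares; find a² by testing p − a² for a perfect square:
  13: 13 − 1² = 12, 13 − 2² = 9 = 3² ⇒ 13 = 2² + 3².
  29: 29 − 1² = 28, 29 − 2² = 25 = 5² ⇒ 29 = 2² + 5².
  61: 61 − 1² = 60, 61 − 2² = 57, 61 − 3² = 52, 61 − 4² = 45, 61 − 5² = 36 = 6² ⇒ 61 = 5² + 6².
  Combine using the Brahmagupta–Fibonacci identity (a² + b²)(c² + d²) = (ac − bd)² + (ad + bc)² = (ac + bd)² + (ad − bc)²:
  13 · 29 = 377: from (2² + 3²)(2² + 5²), take (2·2 − 3·5, 2·5 + 3·2) = (4 − 15, 10 + 6) = (-11, 16); dropping signs (only squares matter) gives (11, 16); check 11² + 16² = 121 + 256 = 377 ✓.
  377 · 61 = 22997: from (11² + 16²)(5² + 6²), take (11·5 − 16·6, 11·6 + 16·5) = (55 − 96, 66 + 80) = (-41, 146); dropping signs (only squares matter) gives (41, 146); check 41² + 146² = 1681 + 21316 = 22997 ✓.
  Scale by k = 2: (2·41, 2·146) = (82, 292).
Step 4: Order so x ≤ y and verify: 82² + 292² = 6724 + 85264 = 91988 = n. ✓

n = 91988 = 82² + 292² (one valid representation with x ≤ y).


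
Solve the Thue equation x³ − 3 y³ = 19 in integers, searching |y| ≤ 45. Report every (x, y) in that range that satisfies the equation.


The equation is x³ - 3y³ = 19. For fixed y, x³ = 3·y³ + 19, so a solution requires the RHS to be a perfect cube.
Strategy: iterate y from -45 to 45, compute RHS = 3·y³ + 19, and check whether it is a (positive or negative) perfect cube.
Check small values of y:
  y = 0: RHS = 19 is not a perfect cube.
  y = 1: RHS = 22 is not a perfect cube.
  y = -1: RHS = 16 is not a perfect cube.
  y = 2: RHS = 43 is not a perfect cube.
  y = -2: RHS = -5 is not a perfect cube.
  y = 3: RHS = 100 is not a perfect cube.
  y = -3: RHS = -62 is not a perfect cube.
Continuing the search up to |y| = 45 finds no solutions either.
No (x, y) in the scanned range satisfies the equation.

No integer solutions with |y| ≤ 45.


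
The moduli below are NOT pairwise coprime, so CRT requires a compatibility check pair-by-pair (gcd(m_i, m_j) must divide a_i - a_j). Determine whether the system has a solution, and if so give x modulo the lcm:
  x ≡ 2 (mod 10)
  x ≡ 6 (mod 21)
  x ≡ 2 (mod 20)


Moduli 10, 21, 20 are not pairwise coprime, so CRT works modulo lcm(m_i) when all pairwise compatibility conditions hold.
Pairwise compatibility: gcd(m_i, m_j) must divide a_i - a_j for every pair.
Merge one congruence at a time:
  Start: x ≡ 2 (mod 10).
  Combine with x ≡ 6 (mod 21): gcd(10, 21) = 1; 6 - 2 = 4, which IS divisible by 1, so compatible.
    Write x = 2 + 10·t and substitute into x ≡ 6 (mod 21): 10·t ≡ 6 − 2 = 4 (mod 21).
    The inverse of 10 mod 21 is 19 (since 10·19 = 190 = 9·21 + 1), so t ≡ 19·4 = 76 ≡ 13 (mod 21).
    Then x = 2 + 10·13 = 132, valid modulo lcm(10, 21) = 210: x ≡ 132 (mod 210).
  Combine with x ≡ 2 (mod 20): gcd(210, 20) = 10; 2 - 132 = -130, which IS divisible by 10, so compatible.
    Write x = 132 + 210·t and substitute into x ≡ 2 (mod 20): 210·t ≡ 2 − 132 = -130 (mod 20).
    Divide the congruence (and modulus) by g = 10: 21·t ≡ -13 (mod 2).
    Reduce coefficients mod 2: 1·t ≡ 1 (mod 2).
    So t ≡ 1 (mod 2).
    Then x = 132 + 210·1 = 342, valid modulo lcm(210, 20) = 420: x ≡ 342 (mod 420).
Verify: 342 mod 10 = 2, 342 mod 21 = 6, 342 mod 20 = 2.

x ≡ 342 (mod 420).


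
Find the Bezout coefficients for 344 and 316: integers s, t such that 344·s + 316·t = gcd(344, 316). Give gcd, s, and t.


Euclidean algorithm on (344, 316) — divide until remainder is 0:
  344 = 1 · 316 + 28
  316 = 11 · 28 + 8
  28 = 3 · 8 + 4
  8 = 2 · 4 + 0
gcd(344, 316) = 4.
Track Bezout coefficients alongside the remainders: start with r₀ = 344 = a·1 + b·0 (s = 1, t = 0) and r₁ = 316 = a·0 + b·1 (s = 0, t = 1); each new remainder r_{k+1} = r_{k-1} − q_k·r_k inherits s_{k+1} = s_{k-1} − q_k·s_k, t_{k+1} = t_{k-1} − q_k·t_k, so r_k = a·s_k + b·t_k at every step:
  q = 1: r = 28, s = 1 − 1·0 = 1, t = 0 − 1·1 = -1  (check: 344·1 + 316·(-1) = 28)
  q = 11: r = 8, s = 0 − 11·1 = -11, t = 1 − 11·(-1) = 12  (check: 344·(-11) + 316·12 = 8)
  q = 3: r = 4, s = 1 − 3·(-11) = 34, t = -1 − 3·12 = -37  (check: 344·34 + 316·(-37) = 4)
The row with r = 4 (the gcd) gives the Bezout coefficients s = 34, t = -37.
Result: 344 · (34) + 316 · (-37) = 4.

gcd(344, 316) = 4; s = 34, t = -37 (check: 344·34 + 316·(-37) = 4).


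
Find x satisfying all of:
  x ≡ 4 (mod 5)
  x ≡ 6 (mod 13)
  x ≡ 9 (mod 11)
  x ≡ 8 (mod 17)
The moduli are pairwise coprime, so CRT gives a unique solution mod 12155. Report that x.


Product of moduli M = 5 · 13 · 11 · 17 = 12155.
Merge one congruence at a time:
  Start: x ≡ 4 (mod 5).
  Combine with x ≡ 6 (mod 13); new modulus lcm = 65.
    Write x = 4 + 5·t and substitute into x ≡ 6 (mod 13): 5·t ≡ 6 − 4 = 2 (mod 13).
    The inverse of 5 mod 13 is 8 (since 5·8 = 40 = 3·13 + 1), so t ≡ 8·2 = 16 ≡ 3 (mod 13).
    Then x = 4 + 5·3 = 19, valid modulo lcm(5, 13) = 65: x ≡ 19 (mod 65).
  Combine with x ≡ 9 (mod 11); new modulus lcm = 715.
    Write x = 19 + 65·t and substitute into x ≡ 9 (mod 11): 65·t ≡ 9 − 19 = -10 (mod 11).
    Reduce coefficients mod 11: 10·t ≡ 1 (mod 11).
    The inverse of 10 mod 11 is 10 (since 10·10 = 100 = 9·11 + 1), so t ≡ 10·1 = 10 ≡ 10 (mod 11).
    Then x = 19 + 65·10 = 669, valid modulo lcm(65, 11) = 715: x ≡ 669 (mod 715).
  Combine with x ≡ 8 (mod 17); new modulus lcm = 12155.
    Write x = 669 + 715·t and substitute into x ≡ 8 (mod 17): 715·t ≡ 8 − 669 = -661 (mod 17).
    Reduce coefficients mod 17: 1·t ≡ 2 (mod 17).
    So t ≡ 2 (mod 17).
    Then x = 669 + 715·2 = 2099, valid modulo lcm(715, 17) = 12155: x ≡ 2099 (mod 12155).
Verify against each original: 2099 mod 5 = 4, 2099 mod 13 = 6, 2099 mod 11 = 9, 2099 mod 17 = 8.

x ≡ 2099 (mod 12155).


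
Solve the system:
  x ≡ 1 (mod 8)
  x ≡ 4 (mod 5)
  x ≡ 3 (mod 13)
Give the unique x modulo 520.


Moduli 8, 5, 13 are pairwise coprime; by CRT there is a unique solution modulo M = 8 · 5 · 13 = 520.
Solve pairwise, accumulating the modulus:
  Start with x ≡ 1 (mod 8).
  Combine with x ≡ 4 (mod 5): since gcd(8, 5) = 1, we get a unique residue mod 40.
    Write x = 1 + 8·t and substitute into x ≡ 4 (mod 5): 8·t ≡ 4 − 1 = 3 (mod 5).
    Reduce coefficients mod 5: 3·t ≡ 3 (mod 5).
    The inverse of 3 mod 5 is 2 (since 3·2 = 6 = 1·5 + 1), so t ≡ 2·3 = 6 ≡ 1 (mod 5).
    Then x = 1 + 8·1 = 9, valid modulo lcm(8, 5) = 40: x ≡ 9 (mod 40).
  Combine with x ≡ 3 (mod 13): since gcd(40, 13) = 1, we get a unique residue mod 520.
    Write x = 9 + 40·t and substitute into x ≡ 3 (mod 13): 40·t ≡ 3 − 9 = -6 (mod 13).
    Reduce coefficients mod 13: 1·t ≡ 7 (mod 13).
    So t ≡ 7 (mod 13).
    Then x = 9 + 40·7 = 289, valid modulo lcm(40, 13) = 520: x ≡ 289 (mod 520).
Verify: 289 mod 8 = 1 ✓, 289 mod 5 = 4 ✓, 289 mod 13 = 3 ✓.

x ≡ 289 (mod 520).


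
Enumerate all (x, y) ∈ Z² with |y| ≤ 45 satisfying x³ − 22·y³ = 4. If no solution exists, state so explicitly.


The equation is x³ - 22y³ = 4. For fixed y, x³ = 22·y³ + 4, so a solution requires the RHS to be a perfect cube.
Strategy: iterate y from -45 to 45, compute RHS = 22·y³ + 4, and check whether it is a (positive or negative) perfect cube.
Check small values of y:
  y = 0: RHS = 4 is not a perfect cube.
  y = 1: RHS = 26 is not a perfect cube.
  y = -1: RHS = -18 is not a perfect cube.
  y = 2: RHS = 180 is not a perfect cube.
  y = -2: RHS = -172 is not a perfect cube.
  y = 3: RHS = 598 is not a perfect cube.
  y = -3: RHS = -590 is not a perfect cube.
Continuing the search up to |y| = 45 finds no solutions either.
No (x, y) in the scanned range satisfies the equation.

No integer solutions with |y| ≤ 45.


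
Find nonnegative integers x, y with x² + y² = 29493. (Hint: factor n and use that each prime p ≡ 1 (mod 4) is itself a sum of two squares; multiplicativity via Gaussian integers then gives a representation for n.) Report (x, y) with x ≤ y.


Step 1: Factor n = 29493 = 3^2 · 29 · 113.
Step 2: Check the mod-4 condition on each prime factor: 3 ≡ 3 (mod 4), exponent 2 (must be even); 29 ≡ 1 (mod 4), exponent 1; 113 ≡ 1 (mod 4), exponent 1.
All primes ≡ 3 (mod 4) appear to even exponent (or don't appear), so by the two-squares theorem n IS expressible as a sum of two squares.
Step 3: Build a representation. Group n = k² · m with k = 3 and m = 29 · 113 = 3277 (a product of primes ≡ 1 (mod 4)); a representation of m scales to one of n via (k·x)² + (k·y)² = k²(x² + y²). Each prime p ≡ 1 (mod 4) is itself a sum of two squares; find a² by testing p − a² for a perfect square:
  29: 29 − 1² = 28, 29 − 2² = 25 = 5² ⇒ 29 = 2² + 5².
  113: 113 − 1² = 112, 113 − 2² = 109, 113 − 3² = 104, 113 − 4² = 97, 113 − 5² = 88, 113 − 6² = 77, 113 − 7² = 64 = 8² ⇒ 113 = 7² + 8².
  Combine using the Brahmagupta–Fibonacci identity (a² + b²)(c² + d²) = (ac − bd)² + (ad + bc)² = (ac + bd)² + (ad − bc)²:
  29 · 113 = 3277: from (2² + 5²)(7² + 8²), take (2·7 − 5·8, 2·8 + 5·7) = (14 − 40, 16 + 35) = (-26, 51); dropping signs (only squares matter) gives (26, 51); check 26² + 51² = 676 + 2601 = 3277 ✓.
  Scale by k = 3: (3·26, 3·51) = (78, 153).
Step 4: Order so x ≤ y and verify: 78² + 153² = 6084 + 23409 = 29493 = n. ✓

n = 29493 = 78² + 153² (one valid representation with x ≤ y).


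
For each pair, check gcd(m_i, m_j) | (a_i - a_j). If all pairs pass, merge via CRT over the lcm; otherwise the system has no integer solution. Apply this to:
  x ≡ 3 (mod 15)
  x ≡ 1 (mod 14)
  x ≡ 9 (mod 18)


Moduli 15, 14, 18 are not pairwise coprime, so CRT works modulo lcm(m_i) when all pairwise compatibility conditions hold.
Pairwise compatibility: gcd(m_i, m_j) must divide a_i - a_j for every pair.
Merge one congruence at a time:
  Start: x ≡ 3 (mod 15).
  Combine with x ≡ 1 (mod 14): gcd(15, 14) = 1; 1 - 3 = -2, which IS divisible by 1, so compatible.
    Write x = 3 + 15·t and substitute into x ≡ 1 (mod 14): 15·t ≡ 1 − 3 = -2 (mod 14).
    Reduce coefficients mod 14: 1·t ≡ 12 (mod 14).
    So t ≡ 12 (mod 14).
    Then x = 3 + 15·12 = 183, valid modulo lcm(15, 14) = 210: x ≡ 183 (mod 210).
  Combine with x ≡ 9 (mod 18): gcd(210, 18) = 6; 9 - 183 = -174, which IS divisible by 6, so compatible.
    Write x = 183 + 210·t and substitute into x ≡ 9 (mod 18): 210·t ≡ 9 − 183 = -174 (mod 18).
    Divide the congruence (and modulus) by g = 6: 35·t ≡ -29 (mod 3).
    Reduce coefficients mod 3: 2·t ≡ 1 (mod 3).
    The inverse of 2 mod 3 is 2 (since 2·2 = 4 = 1·3 + 1), so t ≡ 2·1 = 2 ≡ 2 (mod 3).
    Then x = 183 + 210·2 = 603, valid modulo lcm(210, 18) = 630: x ≡ 603 (mod 630).
Verify: 603 mod 15 = 3, 603 mod 14 = 1, 603 mod 18 = 9.

x ≡ 603 (mod 630).


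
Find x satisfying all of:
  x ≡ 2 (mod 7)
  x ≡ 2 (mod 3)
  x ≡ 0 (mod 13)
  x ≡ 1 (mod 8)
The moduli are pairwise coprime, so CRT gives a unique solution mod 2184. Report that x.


Product of moduli M = 7 · 3 · 13 · 8 = 2184.
Merge one congruence at a time:
  Start: x ≡ 2 (mod 7).
  Combine with x ≡ 2 (mod 3); new modulus lcm = 21.
    Write x = 2 + 7·t and substitute into x ≡ 2 (mod 3): 7·t ≡ 2 − 2 = 0 (mod 3).
    Reduce coefficients mod 3: 1·t ≡ 0 (mod 3).
    So t ≡ 0 (mod 3).
    Then x = 2 + 7·0 = 2, valid modulo lcm(7, 3) = 21: x ≡ 2 (mod 21).
  Combine with x ≡ 0 (mod 13); new modulus lcm = 273.
    Write x = 2 + 21·t and substitute into x ≡ 0 (mod 13): 21·t ≡ 0 − 2 = -2 (mod 13).
    Reduce coefficients mod 13: 8·t ≡ 11 (mod 13).
    The inverse of 8 mod 13 is 5 (since 8·5 = 40 = 3·13 + 1), so t ≡ 5·11 = 55 ≡ 3 (mod 13).
    Then x = 2 + 21·3 = 65, valid modulo lcm(21, 13) = 273: x ≡ 65 (mod 273).
  Combine with x ≡ 1 (mod 8); new modulus lcm = 2184.
    Write x = 65 + 273·t and substitute into x ≡ 1 (mod 8): 273·t ≡ 1 − 65 = -64 (mod 8).
    Reduce coefficients mod 8: 1·t ≡ 0 (mod 8).
    So t ≡ 0 (mod 8).
    Then x = 65 + 273·0 = 65, valid modulo lcm(273, 8) = 2184: x ≡ 65 (mod 2184).
Verify against each original: 65 mod 7 = 2, 65 mod 3 = 2, 65 mod 13 = 0, 65 mod 8 = 1.

x ≡ 65 (mod 2184).


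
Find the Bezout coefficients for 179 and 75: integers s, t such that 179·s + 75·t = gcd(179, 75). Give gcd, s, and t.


Euclidean algorithm on (179, 75) — divide until remainder is 0:
  179 = 2 · 75 + 29
  75 = 2 · 29 + 17
  29 = 1 · 17 + 12
  17 = 1 · 12 + 5
  12 = 2 · 5 + 2
  5 = 2 · 2 + 1
  2 = 2 · 1 + 0
gcd(179, 75) = 1.
Track Bezout coefficients alongside the remainders: start with r₀ = 179 = a·1 + b·0 (s = 1, t = 0) and r₁ = 75 = a·0 + b·1 (s = 0, t = 1); each new remainder r_{k+1} = r_{k-1} − q_k·r_k inherits s_{k+1} = s_{k-1} − q_k·s_k, t_{k+1} = t_{k-1} − q_k·t_k, so r_k = a·s_k + b·t_k at every step:
  q = 2: r = 29, s = 1 − 2·0 = 1, t = 0 − 2·1 = -2  (check: 179·1 + 75·(-2) = 29)
  q = 2: r = 17, s = 0 − 2·1 = -2, t = 1 − 2·(-2) = 5  (check: 179·(-2) + 75·5 = 17)
  q = 1: r = 12, s = 1 − 1·(-2) = 3, t = -2 − 1·5 = -7  (check: 179·3 + 75·(-7) = 12)
  q = 1: r = 5, s = -2 − 1·3 = -5, t = 5 − 1·(-7) = 12  (check: 179·(-5) + 75·12 = 5)
  q = 2: r = 2, s = 3 − 2·(-5) = 13, t = -7 − 2·12 = -31  (check: 179·13 + 75·(-31) = 2)
  q = 2: r = 1, s = -5 − 2·13 = -31, t = 12 − 2·(-31) = 74  (check: 179·(-31) + 75·74 = 1)
The row with r = 1 (the gcd) gives the Bezout coefficients s = -31, t = 74.
Result: 179 · (-31) + 75 · (74) = 1.

gcd(179, 75) = 1; s = -31, t = 74 (check: 179·(-31) + 75·74 = 1).


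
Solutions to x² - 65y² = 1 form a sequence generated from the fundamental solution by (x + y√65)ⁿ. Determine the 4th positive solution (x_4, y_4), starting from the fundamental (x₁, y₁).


Step 1: Find the fundamental solution (x₁, y₁) of x² - 65y² = 1.
  Expand √65 as a continued fraction. a₀ = ⌊√65⌋ = 8; iterate m_{k+1} = d_k·a_k − m_k, d_{k+1} = (65 − m_{k+1}²)/d_k, a_{k+1} = ⌊(a₀ + m_{k+1})/d_{k+1}⌋ (starting m₀ = 0, d₀ = 1), with convergents p_k = a_k·p_{k-1} + p_{k-2}, q_k = a_k·q_{k-1} + q_{k-2} (p₋₁ = 1, q₋₁ = 0):
  k = 0: a₀ = 8; p₀/q₀ = 8/1; p₀² − 65·q₀² = 64 − 65 = -1.
  k = 1: m = 8, d = 1, a = ⌊(8 + 8)/1⌋ = 16; p/q = (16·8 + 1)/(16·1 + 0) = 129/16; p² − 65·q² = 16641 − 16640 = 1.
  The first convergent with p² − 65·q² = 1 gives the fundamental solution (x₁, y₁) = (129, 16).
Step 2: Apply the recurrence (x_{n+1}, y_{n+1}) = (x₁x_n + 65y₁y_n, x₁y_n + y₁x_n) repeatedly.
  From (x_1, y_1) = (129, 16): x_2 = 129·129 + 65·16·16 = 33281; y_2 = 129·16 + 16·129 = 4128.
  From (x_2, y_2) = (33281, 4128): x_3 = 129·33281 + 65·16·4128 = 8586369; y_3 = 129·4128 + 16·33281 = 1065008.
  From (x_3, y_3) = (8586369, 1065008): x_4 = 129·8586369 + 65·16·1065008 = 2215249921; y_4 = 129·1065008 + 16·8586369 = 274767936.
Step 3: Verify x_4² - 65·y_4² = 4907332212490506241 - 4907332212490506240 = 1 (should be 1). ✓

(x_1, y_1) = (129, 16); (x_4, y_4) = (2215249921, 274767936).


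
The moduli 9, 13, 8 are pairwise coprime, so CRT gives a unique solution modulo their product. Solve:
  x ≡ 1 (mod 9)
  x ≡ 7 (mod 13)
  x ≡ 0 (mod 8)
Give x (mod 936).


Moduli 9, 13, 8 are pairwise coprime; by CRT there is a unique solution modulo M = 9 · 13 · 8 = 936.
Solve pairwise, accumulating the modulus:
  Start with x ≡ 1 (mod 9).
  Combine with x ≡ 7 (mod 13): since gcd(9, 13) = 1, we get a unique residue mod 117.
    Write x = 1 + 9·t and substitute into x ≡ 7 (mod 13): 9·t ≡ 7 − 1 = 6 (mod 13).
    The inverse of 9 mod 13 is 3 (since 9·3 = 27 = 2·13 + 1), so t ≡ 3·6 = 18 ≡ 5 (mod 13).
    Then x = 1 + 9·5 = 46, valid modulo lcm(9, 13) = 117: x ≡ 46 (mod 117).
  Combine with x ≡ 0 (mod 8): since gcd(117, 8) = 1, we get a unique residue mod 936.
    Write x = 46 + 117·t and substitute into x ≡ 0 (mod 8): 117·t ≡ 0 − 46 = -46 (mod 8).
    Reduce coefficients mod 8: 5·t ≡ 2 (mod 8).
    The inverse of 5 mod 8 is 5 (since 5·5 = 25 = 3·8 + 1), so t ≡ 5·2 = 10 ≡ 2 (mod 8).
    Then x = 46 + 117·2 = 280, valid modulo lcm(117, 8) = 936: x ≡ 280 (mod 936).
Verify: 280 mod 9 = 1 ✓, 280 mod 13 = 7 ✓, 280 mod 8 = 0 ✓.

x ≡ 280 (mod 936).


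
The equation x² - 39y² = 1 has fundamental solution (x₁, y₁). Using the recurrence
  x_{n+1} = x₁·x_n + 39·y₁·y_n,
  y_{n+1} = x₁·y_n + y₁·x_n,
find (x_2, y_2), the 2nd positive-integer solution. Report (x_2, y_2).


Step 1: Find the fundamental solution (x₁, y₁) of x² - 39y² = 1.
  Expand √39 as a continued fraction. a₀ = ⌊√39⌋ = 6; iterate m_{k+1} = d_k·a_k − m_k, d_{k+1} = (39 − m_{k+1}²)/d_k, a_{k+1} = ⌊(a₀ + m_{k+1})/d_{k+1}⌋ (starting m₀ = 0, d₀ = 1), with convergents p_k = a_k·p_{k-1} + p_{k-2}, q_k = a_k·q_{k-1} + q_{k-2} (p₋₁ = 1, q₋₁ = 0):
  k = 0: a₀ = 6; p₀/q₀ = 6/1; p₀² − 39·q₀² = 36 − 39 = -3.
  k = 1: m = 6, d = 3, a = ⌊(6 + 6)/3⌋ = 4; p/q = (4·6 + 1)/(4·1 + 0) = 25/4; p² − 39·q² = 625 − 624 = 1.
  The first convergent with p² − 39·q² = 1 gives the fundamental solution (x₁, y₁) = (25, 4).
Step 2: Apply the recurrence (x_{n+1}, y_{n+1}) = (x₁x_n + 39y₁y_n, x₁y_n + y₁x_n) repeatedly.
  From (x_1, y_1) = (25, 4): x_2 = 25·25 + 39·4·4 = 1249; y_2 = 25·4 + 4·25 = 200.
Step 3: Verify x_2² - 39·y_2² = 1560001 - 1560000 = 1 (should be 1). ✓

(x_1, y_1) = (25, 4); (x_2, y_2) = (1249, 200).


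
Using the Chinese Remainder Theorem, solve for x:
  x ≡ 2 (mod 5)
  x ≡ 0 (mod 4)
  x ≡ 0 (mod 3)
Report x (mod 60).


Moduli 5, 4, 3 are pairwise coprime; by CRT there is a unique solution modulo M = 5 · 4 · 3 = 60.
Solve pairwise, accumulating the modulus:
  Start with x ≡ 2 (mod 5).
  Combine with x ≡ 0 (mod 4): since gcd(5, 4) = 1, we get a unique residue mod 20.
    Write x = 2 + 5·t and substitute into x ≡ 0 (mod 4): 5·t ≡ 0 − 2 = -2 (mod 4).
    Reduce coefficients mod 4: 1·t ≡ 2 (mod 4).
    So t ≡ 2 (mod 4).
    Then x = 2 + 5·2 = 12, valid modulo lcm(5, 4) = 20: x ≡ 12 (mod 20).
  Combine with x ≡ 0 (mod 3): since gcd(20, 3) = 1, we get a unique residue mod 60.
    Write x = 12 + 20·t and substitute into x ≡ 0 (mod 3): 20·t ≡ 0 − 12 = -12 (mod 3).
    Reduce coefficients mod 3: 2·t ≡ 0 (mod 3).
    The inverse of 2 mod 3 is 2 (since 2·2 = 4 = 1·3 + 1), so t ≡ 2·0 = 0 ≡ 0 (mod 3).
    Then x = 12 + 20·0 = 12, valid modulo lcm(20, 3) = 60: x ≡ 12 (mod 60).
Verify: 12 mod 5 = 2 ✓, 12 mod 4 = 0 ✓, 12 mod 3 = 0 ✓.

x ≡ 12 (mod 60).


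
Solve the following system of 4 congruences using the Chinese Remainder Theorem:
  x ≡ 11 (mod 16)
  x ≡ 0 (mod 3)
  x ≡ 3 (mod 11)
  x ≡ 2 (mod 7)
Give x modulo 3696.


Product of moduli M = 16 · 3 · 11 · 7 = 3696.
Merge one congruence at a time:
  Start: x ≡ 11 (mod 16).
  Combine with x ≡ 0 (mod 3); new modulus lcm = 48.
    Write x = 11 + 16·t and substitute into x ≡ 0 (mod 3): 16·t ≡ 0 − 11 = -11 (mod 3).
    Reduce coefficients mod 3: 1·t ≡ 1 (mod 3).
    So t ≡ 1 (mod 3).
    Then x = 11 + 16·1 = 27, valid modulo lcm(16, 3) = 48: x ≡ 27 (mod 48).
  Combine with x ≡ 3 (mod 11); new modulus lcm = 528.
    Write x = 27 + 48·t and substitute into x ≡ 3 (mod 11): 48·t ≡ 3 − 27 = -24 (mod 11).
    Reduce coefficients mod 11: 4·t ≡ 9 (mod 11).
    The inverse of 4 mod 11 is 3 (since 4·3 = 12 = 1·11 + 1), so t ≡ 3·9 = 27 ≡ 5 (mod 11).
    Then x = 27 + 48·5 = 267, valid modulo lcm(48, 11) = 528: x ≡ 267 (mod 528).
  Combine with x ≡ 2 (mod 7); new modulus lcm = 3696.
    Write x = 267 + 528·t and substitute into x ≡ 2 (mod 7): 528·t ≡ 2 − 267 = -265 (mod 7).
    Reduce coefficients mod 7: 3·t ≡ 1 (mod 7).
    The inverse of 3 mod 7 is 5 (since 3·5 = 15 = 2·7 + 1), so t ≡ 5·1 = 5 ≡ 5 (mod 7).
    Then x = 267 + 528·5 = 2907, valid modulo lcm(528, 7) = 3696: x ≡ 2907 (mod 3696).
Verify against each original: 2907 mod 16 = 11, 2907 mod 3 = 0, 2907 mod 11 = 3, 2907 mod 7 = 2.

x ≡ 2907 (mod 3696).


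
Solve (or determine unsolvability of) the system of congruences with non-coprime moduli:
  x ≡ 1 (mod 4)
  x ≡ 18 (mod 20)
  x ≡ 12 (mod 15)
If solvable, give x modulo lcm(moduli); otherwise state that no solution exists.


Moduli 4, 20, 15 are not pairwise coprime, so CRT works modulo lcm(m_i) when all pairwise compatibility conditions hold.
Pairwise compatibility: gcd(m_i, m_j) must divide a_i - a_j for every pair.
Merge one congruence at a time:
  Start: x ≡ 1 (mod 4).
  Combine with x ≡ 18 (mod 20): gcd(4, 20) = 4, and 18 - 1 = 17 is NOT divisible by 4.
    ⇒ system is inconsistent (no integer solution).

No solution (the system is inconsistent).


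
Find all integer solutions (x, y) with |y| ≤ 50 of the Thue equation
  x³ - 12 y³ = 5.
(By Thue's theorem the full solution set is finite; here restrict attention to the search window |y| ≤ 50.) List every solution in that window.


The equation is x³ - 12y³ = 5. For fixed y, x³ = 12·y³ + 5, so a solution requires the RHS to be a perfect cube.
Strategy: iterate y from -50 to 50, compute RHS = 12·y³ + 5, and check whether it is a (positive or negative) perfect cube.
Check small values of y:
  y = 0: RHS = 5 is not a perfect cube.
  y = 1: RHS = 17 is not a perfect cube.
  y = -1: RHS = -7 is not a perfect cube.
  y = 2: RHS = 101 is not a perfect cube.
  y = -2: RHS = -91 is not a perfect cube.
  y = 3: RHS = 329 is not a perfect cube.
  y = -3: RHS = -319 is not a perfect cube.
Continuing the search up to |y| = 50 finds no solutions either.
No (x, y) in the scanned range satisfies the equation.

No integer solutions with |y| ≤ 50.


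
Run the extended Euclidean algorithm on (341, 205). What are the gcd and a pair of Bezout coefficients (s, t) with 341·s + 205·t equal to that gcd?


Euclidean algorithm on (341, 205) — divide until remainder is 0:
  341 = 1 · 205 + 136
  205 = 1 · 136 + 69
  136 = 1 · 69 + 67
  69 = 1 · 67 + 2
  67 = 33 · 2 + 1
  2 = 2 · 1 + 0
gcd(341, 205) = 1.
Track Bezout coefficients alongside the remainders: start with r₀ = 341 = a·1 + b·0 (s = 1, t = 0) and r₁ = 205 = a·0 + b·1 (s = 0, t = 1); each new remainder r_{k+1} = r_{k-1} − q_k·r_k inherits s_{k+1} = s_{k-1} − q_k·s_k, t_{k+1} = t_{k-1} − q_k·t_k, so r_k = a·s_k + b·t_k at every step:
  q = 1: r = 136, s = 1 − 1·0 = 1, t = 0 − 1·1 = -1  (check: 341·1 + 205·(-1) = 136)
  q = 1: r = 69, s = 0 − 1·1 = -1, t = 1 − 1·(-1) = 2  (check: 341·(-1) + 205·2 = 69)
  q = 1: r = 67, s = 1 − 1·(-1) = 2, t = -1 − 1·2 = -3  (check: 341·2 + 205·(-3) = 67)
  q = 1: r = 2, s = -1 − 1·2 = -3, t = 2 − 1·(-3) = 5  (check: 341·(-3) + 205·5 = 2)
  q = 33: r = 1, s = 2 − 33·(-3) = 101, t = -3 − 33·5 = -168  (check: 341·101 + 205·(-168) = 1)
The row with r = 1 (the gcd) gives the Bezout coefficients s = 101, t = -168.
Result: 341 · (101) + 205 · (-168) = 1.

gcd(341, 205) = 1; s = 101, t = -168 (check: 341·101 + 205·(-168) = 1).
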